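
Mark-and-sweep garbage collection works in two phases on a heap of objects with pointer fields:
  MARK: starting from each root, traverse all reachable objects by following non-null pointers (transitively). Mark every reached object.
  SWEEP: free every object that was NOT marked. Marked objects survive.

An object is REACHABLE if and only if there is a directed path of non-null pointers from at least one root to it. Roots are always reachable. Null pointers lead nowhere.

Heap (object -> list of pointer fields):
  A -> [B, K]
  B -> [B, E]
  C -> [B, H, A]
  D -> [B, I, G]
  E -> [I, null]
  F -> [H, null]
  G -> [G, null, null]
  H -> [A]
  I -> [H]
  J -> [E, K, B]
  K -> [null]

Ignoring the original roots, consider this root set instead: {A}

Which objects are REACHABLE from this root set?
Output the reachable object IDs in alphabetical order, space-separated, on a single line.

Roots: A
Mark A: refs=B K, marked=A
Mark B: refs=B E, marked=A B
Mark K: refs=null, marked=A B K
Mark E: refs=I null, marked=A B E K
Mark I: refs=H, marked=A B E I K
Mark H: refs=A, marked=A B E H I K
Unmarked (collected): C D F G J

Answer: A B E H I K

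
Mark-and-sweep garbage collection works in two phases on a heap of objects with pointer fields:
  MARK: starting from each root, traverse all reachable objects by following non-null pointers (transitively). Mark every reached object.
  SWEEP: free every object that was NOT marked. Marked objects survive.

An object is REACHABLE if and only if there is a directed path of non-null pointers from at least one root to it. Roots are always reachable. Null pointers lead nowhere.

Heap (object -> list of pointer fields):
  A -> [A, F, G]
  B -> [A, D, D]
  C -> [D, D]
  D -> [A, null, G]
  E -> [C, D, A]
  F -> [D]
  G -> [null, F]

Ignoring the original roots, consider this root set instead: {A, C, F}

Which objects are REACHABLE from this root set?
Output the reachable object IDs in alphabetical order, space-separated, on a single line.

Answer: A C D F G

Derivation:
Roots: A C F
Mark A: refs=A F G, marked=A
Mark C: refs=D D, marked=A C
Mark F: refs=D, marked=A C F
Mark G: refs=null F, marked=A C F G
Mark D: refs=A null G, marked=A C D F G
Unmarked (collected): B E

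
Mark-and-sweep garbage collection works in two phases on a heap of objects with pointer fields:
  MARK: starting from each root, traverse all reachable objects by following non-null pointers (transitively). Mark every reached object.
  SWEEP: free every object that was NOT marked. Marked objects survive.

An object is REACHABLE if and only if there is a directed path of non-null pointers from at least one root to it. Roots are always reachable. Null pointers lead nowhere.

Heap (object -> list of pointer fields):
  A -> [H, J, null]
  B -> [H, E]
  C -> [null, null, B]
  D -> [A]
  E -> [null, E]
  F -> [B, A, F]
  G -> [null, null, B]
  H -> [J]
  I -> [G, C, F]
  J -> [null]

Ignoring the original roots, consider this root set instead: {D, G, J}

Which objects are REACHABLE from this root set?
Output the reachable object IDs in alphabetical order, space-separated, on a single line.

Roots: D G J
Mark D: refs=A, marked=D
Mark G: refs=null null B, marked=D G
Mark J: refs=null, marked=D G J
Mark A: refs=H J null, marked=A D G J
Mark B: refs=H E, marked=A B D G J
Mark H: refs=J, marked=A B D G H J
Mark E: refs=null E, marked=A B D E G H J
Unmarked (collected): C F I

Answer: A B D E G H J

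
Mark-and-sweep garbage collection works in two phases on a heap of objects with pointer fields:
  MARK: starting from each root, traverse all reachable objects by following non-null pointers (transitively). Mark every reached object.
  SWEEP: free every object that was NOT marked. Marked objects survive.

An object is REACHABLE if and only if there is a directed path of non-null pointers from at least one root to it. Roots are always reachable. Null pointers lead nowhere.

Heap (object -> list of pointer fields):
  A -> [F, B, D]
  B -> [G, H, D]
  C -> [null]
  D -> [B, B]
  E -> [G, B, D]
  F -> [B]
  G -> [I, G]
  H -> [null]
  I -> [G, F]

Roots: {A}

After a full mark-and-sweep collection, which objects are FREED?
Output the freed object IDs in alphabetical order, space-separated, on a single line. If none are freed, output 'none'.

Answer: C E

Derivation:
Roots: A
Mark A: refs=F B D, marked=A
Mark F: refs=B, marked=A F
Mark B: refs=G H D, marked=A B F
Mark D: refs=B B, marked=A B D F
Mark G: refs=I G, marked=A B D F G
Mark H: refs=null, marked=A B D F G H
Mark I: refs=G F, marked=A B D F G H I
Unmarked (collected): C E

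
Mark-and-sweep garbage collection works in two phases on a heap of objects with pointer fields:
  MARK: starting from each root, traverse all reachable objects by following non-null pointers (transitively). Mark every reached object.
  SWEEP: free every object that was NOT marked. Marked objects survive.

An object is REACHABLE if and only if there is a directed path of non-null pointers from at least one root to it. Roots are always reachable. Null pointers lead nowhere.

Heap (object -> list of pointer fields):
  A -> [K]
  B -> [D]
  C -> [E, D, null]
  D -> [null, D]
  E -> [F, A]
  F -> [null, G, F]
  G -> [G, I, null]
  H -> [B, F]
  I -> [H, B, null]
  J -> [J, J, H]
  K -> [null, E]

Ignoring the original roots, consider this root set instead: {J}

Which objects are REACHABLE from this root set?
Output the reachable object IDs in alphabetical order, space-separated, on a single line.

Answer: B D F G H I J

Derivation:
Roots: J
Mark J: refs=J J H, marked=J
Mark H: refs=B F, marked=H J
Mark B: refs=D, marked=B H J
Mark F: refs=null G F, marked=B F H J
Mark D: refs=null D, marked=B D F H J
Mark G: refs=G I null, marked=B D F G H J
Mark I: refs=H B null, marked=B D F G H I J
Unmarked (collected): A C E K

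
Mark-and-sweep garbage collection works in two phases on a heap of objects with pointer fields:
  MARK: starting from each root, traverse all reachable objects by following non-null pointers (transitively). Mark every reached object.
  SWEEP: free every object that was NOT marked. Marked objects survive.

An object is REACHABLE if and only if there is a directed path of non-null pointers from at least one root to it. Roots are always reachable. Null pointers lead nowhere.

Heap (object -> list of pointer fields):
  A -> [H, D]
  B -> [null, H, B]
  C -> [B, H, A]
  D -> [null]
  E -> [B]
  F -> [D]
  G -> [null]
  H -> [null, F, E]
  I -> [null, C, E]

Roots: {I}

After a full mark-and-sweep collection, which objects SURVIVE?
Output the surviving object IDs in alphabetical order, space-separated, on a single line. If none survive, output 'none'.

Roots: I
Mark I: refs=null C E, marked=I
Mark C: refs=B H A, marked=C I
Mark E: refs=B, marked=C E I
Mark B: refs=null H B, marked=B C E I
Mark H: refs=null F E, marked=B C E H I
Mark A: refs=H D, marked=A B C E H I
Mark F: refs=D, marked=A B C E F H I
Mark D: refs=null, marked=A B C D E F H I
Unmarked (collected): G

Answer: A B C D E F H I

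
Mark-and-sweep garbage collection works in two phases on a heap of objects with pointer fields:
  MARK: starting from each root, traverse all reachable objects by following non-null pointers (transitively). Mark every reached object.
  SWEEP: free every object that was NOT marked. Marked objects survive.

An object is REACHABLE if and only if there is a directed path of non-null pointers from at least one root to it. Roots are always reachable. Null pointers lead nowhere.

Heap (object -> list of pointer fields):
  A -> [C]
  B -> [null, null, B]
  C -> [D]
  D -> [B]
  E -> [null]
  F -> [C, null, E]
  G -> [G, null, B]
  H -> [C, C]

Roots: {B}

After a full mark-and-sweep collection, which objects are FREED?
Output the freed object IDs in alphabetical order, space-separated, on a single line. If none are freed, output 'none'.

Answer: A C D E F G H

Derivation:
Roots: B
Mark B: refs=null null B, marked=B
Unmarked (collected): A C D E F G H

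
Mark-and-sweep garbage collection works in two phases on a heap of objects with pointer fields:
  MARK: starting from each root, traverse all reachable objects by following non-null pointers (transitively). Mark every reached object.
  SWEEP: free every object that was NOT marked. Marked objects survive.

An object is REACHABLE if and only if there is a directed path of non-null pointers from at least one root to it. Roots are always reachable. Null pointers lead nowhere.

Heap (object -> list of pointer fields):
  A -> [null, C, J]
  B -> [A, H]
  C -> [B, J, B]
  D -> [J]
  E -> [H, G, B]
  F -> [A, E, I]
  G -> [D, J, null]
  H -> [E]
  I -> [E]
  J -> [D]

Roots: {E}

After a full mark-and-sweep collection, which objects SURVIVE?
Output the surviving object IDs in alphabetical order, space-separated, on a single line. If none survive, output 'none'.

Answer: A B C D E G H J

Derivation:
Roots: E
Mark E: refs=H G B, marked=E
Mark H: refs=E, marked=E H
Mark G: refs=D J null, marked=E G H
Mark B: refs=A H, marked=B E G H
Mark D: refs=J, marked=B D E G H
Mark J: refs=D, marked=B D E G H J
Mark A: refs=null C J, marked=A B D E G H J
Mark C: refs=B J B, marked=A B C D E G H J
Unmarked (collected): F I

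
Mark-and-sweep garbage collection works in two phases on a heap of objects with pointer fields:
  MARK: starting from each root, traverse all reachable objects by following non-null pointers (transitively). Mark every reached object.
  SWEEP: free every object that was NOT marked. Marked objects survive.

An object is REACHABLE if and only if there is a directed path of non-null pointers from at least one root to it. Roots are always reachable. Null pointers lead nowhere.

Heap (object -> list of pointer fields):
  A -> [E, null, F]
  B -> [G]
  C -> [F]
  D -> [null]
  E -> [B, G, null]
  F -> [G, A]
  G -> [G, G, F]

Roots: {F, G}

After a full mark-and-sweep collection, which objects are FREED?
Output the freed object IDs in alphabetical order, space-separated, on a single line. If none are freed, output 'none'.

Answer: C D

Derivation:
Roots: F G
Mark F: refs=G A, marked=F
Mark G: refs=G G F, marked=F G
Mark A: refs=E null F, marked=A F G
Mark E: refs=B G null, marked=A E F G
Mark B: refs=G, marked=A B E F G
Unmarked (collected): C D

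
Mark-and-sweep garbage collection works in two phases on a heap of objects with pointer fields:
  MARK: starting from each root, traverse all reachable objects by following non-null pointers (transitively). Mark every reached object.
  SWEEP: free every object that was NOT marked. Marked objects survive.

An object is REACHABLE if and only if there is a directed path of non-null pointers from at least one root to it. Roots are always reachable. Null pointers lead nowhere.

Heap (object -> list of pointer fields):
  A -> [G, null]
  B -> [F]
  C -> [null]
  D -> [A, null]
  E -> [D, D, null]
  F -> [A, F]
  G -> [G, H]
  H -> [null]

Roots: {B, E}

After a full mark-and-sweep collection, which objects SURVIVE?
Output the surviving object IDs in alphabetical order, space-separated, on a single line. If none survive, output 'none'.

Answer: A B D E F G H

Derivation:
Roots: B E
Mark B: refs=F, marked=B
Mark E: refs=D D null, marked=B E
Mark F: refs=A F, marked=B E F
Mark D: refs=A null, marked=B D E F
Mark A: refs=G null, marked=A B D E F
Mark G: refs=G H, marked=A B D E F G
Mark H: refs=null, marked=A B D E F G H
Unmarked (collected): C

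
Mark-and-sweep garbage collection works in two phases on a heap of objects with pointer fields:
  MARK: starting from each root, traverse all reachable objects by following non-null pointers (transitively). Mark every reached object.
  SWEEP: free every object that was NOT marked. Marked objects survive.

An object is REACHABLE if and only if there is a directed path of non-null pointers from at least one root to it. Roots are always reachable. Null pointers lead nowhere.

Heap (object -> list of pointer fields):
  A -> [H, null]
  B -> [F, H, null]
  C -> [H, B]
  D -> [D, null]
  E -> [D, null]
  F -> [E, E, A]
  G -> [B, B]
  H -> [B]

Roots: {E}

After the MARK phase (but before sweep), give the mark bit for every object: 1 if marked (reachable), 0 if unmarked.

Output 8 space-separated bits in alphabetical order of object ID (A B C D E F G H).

Answer: 0 0 0 1 1 0 0 0

Derivation:
Roots: E
Mark E: refs=D null, marked=E
Mark D: refs=D null, marked=D E
Unmarked (collected): A B C F G H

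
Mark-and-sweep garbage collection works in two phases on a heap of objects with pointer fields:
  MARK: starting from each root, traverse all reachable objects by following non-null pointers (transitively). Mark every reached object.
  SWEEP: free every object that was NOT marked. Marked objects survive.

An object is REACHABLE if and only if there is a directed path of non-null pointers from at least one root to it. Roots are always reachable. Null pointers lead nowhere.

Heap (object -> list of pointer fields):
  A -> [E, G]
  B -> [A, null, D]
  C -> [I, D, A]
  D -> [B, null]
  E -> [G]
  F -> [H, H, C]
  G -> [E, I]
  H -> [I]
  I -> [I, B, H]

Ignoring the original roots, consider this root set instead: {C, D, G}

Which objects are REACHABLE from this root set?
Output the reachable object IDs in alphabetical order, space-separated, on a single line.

Answer: A B C D E G H I

Derivation:
Roots: C D G
Mark C: refs=I D A, marked=C
Mark D: refs=B null, marked=C D
Mark G: refs=E I, marked=C D G
Mark I: refs=I B H, marked=C D G I
Mark A: refs=E G, marked=A C D G I
Mark B: refs=A null D, marked=A B C D G I
Mark E: refs=G, marked=A B C D E G I
Mark H: refs=I, marked=A B C D E G H I
Unmarked (collected): F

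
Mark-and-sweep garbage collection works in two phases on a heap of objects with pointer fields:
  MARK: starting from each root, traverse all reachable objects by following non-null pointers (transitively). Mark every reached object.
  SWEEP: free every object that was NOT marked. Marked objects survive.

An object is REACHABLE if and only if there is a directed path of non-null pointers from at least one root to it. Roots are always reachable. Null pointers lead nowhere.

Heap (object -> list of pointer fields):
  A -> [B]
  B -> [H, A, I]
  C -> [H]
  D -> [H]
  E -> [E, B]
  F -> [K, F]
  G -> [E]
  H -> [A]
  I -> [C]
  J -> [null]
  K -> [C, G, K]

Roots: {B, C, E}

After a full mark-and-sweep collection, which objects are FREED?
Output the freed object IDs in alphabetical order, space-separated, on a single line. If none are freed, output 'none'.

Answer: D F G J K

Derivation:
Roots: B C E
Mark B: refs=H A I, marked=B
Mark C: refs=H, marked=B C
Mark E: refs=E B, marked=B C E
Mark H: refs=A, marked=B C E H
Mark A: refs=B, marked=A B C E H
Mark I: refs=C, marked=A B C E H I
Unmarked (collected): D F G J K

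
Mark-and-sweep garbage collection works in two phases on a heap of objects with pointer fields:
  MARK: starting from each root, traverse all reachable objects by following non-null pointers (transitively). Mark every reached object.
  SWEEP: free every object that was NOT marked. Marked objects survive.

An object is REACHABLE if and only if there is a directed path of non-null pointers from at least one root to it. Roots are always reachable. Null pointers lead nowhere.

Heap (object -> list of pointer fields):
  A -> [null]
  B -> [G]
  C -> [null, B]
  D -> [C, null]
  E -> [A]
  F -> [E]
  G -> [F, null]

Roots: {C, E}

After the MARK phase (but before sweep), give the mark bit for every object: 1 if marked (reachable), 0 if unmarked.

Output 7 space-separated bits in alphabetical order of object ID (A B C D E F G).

Roots: C E
Mark C: refs=null B, marked=C
Mark E: refs=A, marked=C E
Mark B: refs=G, marked=B C E
Mark A: refs=null, marked=A B C E
Mark G: refs=F null, marked=A B C E G
Mark F: refs=E, marked=A B C E F G
Unmarked (collected): D

Answer: 1 1 1 0 1 1 1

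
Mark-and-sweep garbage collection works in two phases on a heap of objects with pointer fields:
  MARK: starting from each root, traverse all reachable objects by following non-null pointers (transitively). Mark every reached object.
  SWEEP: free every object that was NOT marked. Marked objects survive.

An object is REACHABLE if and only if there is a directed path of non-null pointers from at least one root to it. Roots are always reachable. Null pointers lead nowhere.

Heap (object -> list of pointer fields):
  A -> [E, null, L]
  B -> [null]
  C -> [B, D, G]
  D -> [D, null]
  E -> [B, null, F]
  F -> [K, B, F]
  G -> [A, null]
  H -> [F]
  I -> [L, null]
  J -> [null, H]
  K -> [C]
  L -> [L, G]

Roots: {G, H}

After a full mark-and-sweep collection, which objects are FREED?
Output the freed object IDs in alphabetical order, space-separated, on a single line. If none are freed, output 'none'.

Roots: G H
Mark G: refs=A null, marked=G
Mark H: refs=F, marked=G H
Mark A: refs=E null L, marked=A G H
Mark F: refs=K B F, marked=A F G H
Mark E: refs=B null F, marked=A E F G H
Mark L: refs=L G, marked=A E F G H L
Mark K: refs=C, marked=A E F G H K L
Mark B: refs=null, marked=A B E F G H K L
Mark C: refs=B D G, marked=A B C E F G H K L
Mark D: refs=D null, marked=A B C D E F G H K L
Unmarked (collected): I J

Answer: I J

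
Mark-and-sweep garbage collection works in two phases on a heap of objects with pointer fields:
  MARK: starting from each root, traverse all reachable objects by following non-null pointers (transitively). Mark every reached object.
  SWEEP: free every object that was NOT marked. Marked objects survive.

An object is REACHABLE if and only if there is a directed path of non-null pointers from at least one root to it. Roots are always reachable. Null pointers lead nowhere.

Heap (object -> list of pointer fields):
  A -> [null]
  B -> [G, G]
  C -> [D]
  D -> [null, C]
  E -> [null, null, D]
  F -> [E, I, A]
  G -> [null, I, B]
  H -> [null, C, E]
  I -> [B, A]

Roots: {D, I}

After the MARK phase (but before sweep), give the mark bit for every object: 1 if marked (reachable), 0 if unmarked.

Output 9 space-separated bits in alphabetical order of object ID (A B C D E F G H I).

Roots: D I
Mark D: refs=null C, marked=D
Mark I: refs=B A, marked=D I
Mark C: refs=D, marked=C D I
Mark B: refs=G G, marked=B C D I
Mark A: refs=null, marked=A B C D I
Mark G: refs=null I B, marked=A B C D G I
Unmarked (collected): E F H

Answer: 1 1 1 1 0 0 1 0 1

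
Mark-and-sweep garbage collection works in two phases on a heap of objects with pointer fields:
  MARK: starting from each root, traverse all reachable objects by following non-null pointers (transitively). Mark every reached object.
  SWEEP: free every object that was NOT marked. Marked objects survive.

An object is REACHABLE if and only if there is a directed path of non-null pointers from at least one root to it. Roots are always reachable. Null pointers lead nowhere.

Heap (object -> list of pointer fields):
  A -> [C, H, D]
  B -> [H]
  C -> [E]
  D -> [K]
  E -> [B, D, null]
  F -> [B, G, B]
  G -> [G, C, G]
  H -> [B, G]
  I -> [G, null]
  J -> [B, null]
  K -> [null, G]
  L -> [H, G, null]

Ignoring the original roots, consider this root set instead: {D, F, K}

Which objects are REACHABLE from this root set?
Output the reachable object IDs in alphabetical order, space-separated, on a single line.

Roots: D F K
Mark D: refs=K, marked=D
Mark F: refs=B G B, marked=D F
Mark K: refs=null G, marked=D F K
Mark B: refs=H, marked=B D F K
Mark G: refs=G C G, marked=B D F G K
Mark H: refs=B G, marked=B D F G H K
Mark C: refs=E, marked=B C D F G H K
Mark E: refs=B D null, marked=B C D E F G H K
Unmarked (collected): A I J L

Answer: B C D E F G H K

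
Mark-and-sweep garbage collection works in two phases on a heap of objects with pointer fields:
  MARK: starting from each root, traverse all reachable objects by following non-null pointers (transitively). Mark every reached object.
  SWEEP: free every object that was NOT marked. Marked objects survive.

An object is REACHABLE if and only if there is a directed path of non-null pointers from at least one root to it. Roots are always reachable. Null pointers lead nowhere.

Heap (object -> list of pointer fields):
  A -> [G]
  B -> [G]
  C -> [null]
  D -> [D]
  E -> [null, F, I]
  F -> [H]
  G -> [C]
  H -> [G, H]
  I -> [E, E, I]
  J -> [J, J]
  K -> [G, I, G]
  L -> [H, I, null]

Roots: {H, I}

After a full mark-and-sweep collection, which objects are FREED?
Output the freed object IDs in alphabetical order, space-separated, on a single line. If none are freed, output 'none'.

Answer: A B D J K L

Derivation:
Roots: H I
Mark H: refs=G H, marked=H
Mark I: refs=E E I, marked=H I
Mark G: refs=C, marked=G H I
Mark E: refs=null F I, marked=E G H I
Mark C: refs=null, marked=C E G H I
Mark F: refs=H, marked=C E F G H I
Unmarked (collected): A B D J K L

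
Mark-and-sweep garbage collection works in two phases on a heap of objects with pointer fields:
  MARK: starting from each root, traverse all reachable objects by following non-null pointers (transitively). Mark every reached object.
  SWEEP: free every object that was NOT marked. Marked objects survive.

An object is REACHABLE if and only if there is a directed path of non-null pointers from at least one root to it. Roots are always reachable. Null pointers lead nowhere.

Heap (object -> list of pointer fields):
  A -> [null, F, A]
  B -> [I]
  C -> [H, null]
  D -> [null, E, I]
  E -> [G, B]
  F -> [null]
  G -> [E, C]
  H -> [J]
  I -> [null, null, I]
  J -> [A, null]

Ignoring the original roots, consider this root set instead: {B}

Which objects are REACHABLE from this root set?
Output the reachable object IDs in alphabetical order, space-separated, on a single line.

Answer: B I

Derivation:
Roots: B
Mark B: refs=I, marked=B
Mark I: refs=null null I, marked=B I
Unmarked (collected): A C D E F G H J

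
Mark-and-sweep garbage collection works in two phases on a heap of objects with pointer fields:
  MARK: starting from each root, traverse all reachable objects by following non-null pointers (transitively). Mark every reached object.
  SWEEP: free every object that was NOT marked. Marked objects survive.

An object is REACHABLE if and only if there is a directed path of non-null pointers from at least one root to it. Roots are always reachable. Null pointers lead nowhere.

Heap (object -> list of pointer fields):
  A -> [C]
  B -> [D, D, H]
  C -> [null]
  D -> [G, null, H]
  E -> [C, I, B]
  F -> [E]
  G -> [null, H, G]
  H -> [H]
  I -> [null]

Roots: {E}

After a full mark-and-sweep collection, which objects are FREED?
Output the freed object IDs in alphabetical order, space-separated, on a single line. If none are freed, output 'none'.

Answer: A F

Derivation:
Roots: E
Mark E: refs=C I B, marked=E
Mark C: refs=null, marked=C E
Mark I: refs=null, marked=C E I
Mark B: refs=D D H, marked=B C E I
Mark D: refs=G null H, marked=B C D E I
Mark H: refs=H, marked=B C D E H I
Mark G: refs=null H G, marked=B C D E G H I
Unmarked (collected): A F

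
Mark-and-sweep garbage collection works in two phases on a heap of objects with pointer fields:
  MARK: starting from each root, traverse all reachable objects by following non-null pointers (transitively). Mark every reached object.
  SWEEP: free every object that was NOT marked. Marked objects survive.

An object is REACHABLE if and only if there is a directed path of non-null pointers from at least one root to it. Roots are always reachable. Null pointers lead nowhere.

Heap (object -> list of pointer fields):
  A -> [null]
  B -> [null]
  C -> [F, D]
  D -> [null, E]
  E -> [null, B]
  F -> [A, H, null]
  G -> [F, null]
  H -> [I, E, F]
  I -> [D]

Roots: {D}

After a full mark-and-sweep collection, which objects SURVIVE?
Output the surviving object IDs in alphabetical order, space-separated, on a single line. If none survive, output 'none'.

Roots: D
Mark D: refs=null E, marked=D
Mark E: refs=null B, marked=D E
Mark B: refs=null, marked=B D E
Unmarked (collected): A C F G H I

Answer: B D E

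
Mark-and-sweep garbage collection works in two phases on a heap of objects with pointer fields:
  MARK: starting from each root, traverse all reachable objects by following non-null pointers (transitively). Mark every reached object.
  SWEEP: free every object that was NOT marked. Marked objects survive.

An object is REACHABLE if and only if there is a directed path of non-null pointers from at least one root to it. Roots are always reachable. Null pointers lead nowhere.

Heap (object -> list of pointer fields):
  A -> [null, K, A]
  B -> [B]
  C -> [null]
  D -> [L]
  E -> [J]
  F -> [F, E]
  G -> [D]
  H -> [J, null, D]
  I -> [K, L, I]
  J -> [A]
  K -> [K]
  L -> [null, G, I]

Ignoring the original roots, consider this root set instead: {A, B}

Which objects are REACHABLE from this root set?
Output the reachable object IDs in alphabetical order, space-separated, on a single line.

Roots: A B
Mark A: refs=null K A, marked=A
Mark B: refs=B, marked=A B
Mark K: refs=K, marked=A B K
Unmarked (collected): C D E F G H I J L

Answer: A B K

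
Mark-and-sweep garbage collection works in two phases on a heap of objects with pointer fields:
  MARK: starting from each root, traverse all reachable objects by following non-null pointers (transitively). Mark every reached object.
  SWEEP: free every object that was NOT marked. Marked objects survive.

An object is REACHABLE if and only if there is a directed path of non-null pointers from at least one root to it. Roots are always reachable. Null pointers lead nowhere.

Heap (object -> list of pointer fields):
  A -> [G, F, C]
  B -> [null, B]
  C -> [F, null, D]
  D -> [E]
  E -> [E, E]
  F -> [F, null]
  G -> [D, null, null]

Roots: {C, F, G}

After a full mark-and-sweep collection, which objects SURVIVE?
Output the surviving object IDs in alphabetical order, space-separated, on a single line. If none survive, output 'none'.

Answer: C D E F G

Derivation:
Roots: C F G
Mark C: refs=F null D, marked=C
Mark F: refs=F null, marked=C F
Mark G: refs=D null null, marked=C F G
Mark D: refs=E, marked=C D F G
Mark E: refs=E E, marked=C D E F G
Unmarked (collected): A B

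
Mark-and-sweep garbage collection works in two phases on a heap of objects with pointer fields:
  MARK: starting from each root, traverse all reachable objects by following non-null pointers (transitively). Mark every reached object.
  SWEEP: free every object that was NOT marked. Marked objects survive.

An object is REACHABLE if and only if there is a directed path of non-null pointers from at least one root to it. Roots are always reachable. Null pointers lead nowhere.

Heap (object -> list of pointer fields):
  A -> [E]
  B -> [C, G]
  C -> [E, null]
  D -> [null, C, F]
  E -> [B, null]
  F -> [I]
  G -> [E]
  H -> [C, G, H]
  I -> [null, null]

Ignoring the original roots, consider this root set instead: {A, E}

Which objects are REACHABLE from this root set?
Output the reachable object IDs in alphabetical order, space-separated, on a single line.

Answer: A B C E G

Derivation:
Roots: A E
Mark A: refs=E, marked=A
Mark E: refs=B null, marked=A E
Mark B: refs=C G, marked=A B E
Mark C: refs=E null, marked=A B C E
Mark G: refs=E, marked=A B C E G
Unmarked (collected): D F H I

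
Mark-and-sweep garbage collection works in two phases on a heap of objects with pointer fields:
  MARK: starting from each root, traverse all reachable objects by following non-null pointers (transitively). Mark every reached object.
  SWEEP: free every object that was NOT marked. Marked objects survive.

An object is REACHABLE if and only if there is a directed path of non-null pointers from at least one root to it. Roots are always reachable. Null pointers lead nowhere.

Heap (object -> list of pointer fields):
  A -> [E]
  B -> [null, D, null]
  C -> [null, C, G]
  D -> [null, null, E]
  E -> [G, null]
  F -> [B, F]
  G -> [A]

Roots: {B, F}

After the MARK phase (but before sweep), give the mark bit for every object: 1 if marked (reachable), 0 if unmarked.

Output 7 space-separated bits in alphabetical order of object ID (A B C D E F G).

Roots: B F
Mark B: refs=null D null, marked=B
Mark F: refs=B F, marked=B F
Mark D: refs=null null E, marked=B D F
Mark E: refs=G null, marked=B D E F
Mark G: refs=A, marked=B D E F G
Mark A: refs=E, marked=A B D E F G
Unmarked (collected): C

Answer: 1 1 0 1 1 1 1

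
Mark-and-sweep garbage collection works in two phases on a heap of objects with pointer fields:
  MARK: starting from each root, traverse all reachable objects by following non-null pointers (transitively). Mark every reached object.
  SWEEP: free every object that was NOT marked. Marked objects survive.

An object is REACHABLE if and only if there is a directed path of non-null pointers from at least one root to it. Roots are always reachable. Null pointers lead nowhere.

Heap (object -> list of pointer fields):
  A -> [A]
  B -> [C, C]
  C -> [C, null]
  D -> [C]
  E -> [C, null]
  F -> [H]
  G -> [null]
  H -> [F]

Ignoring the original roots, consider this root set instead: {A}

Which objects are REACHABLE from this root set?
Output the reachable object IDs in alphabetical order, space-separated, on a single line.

Answer: A

Derivation:
Roots: A
Mark A: refs=A, marked=A
Unmarked (collected): B C D E F G H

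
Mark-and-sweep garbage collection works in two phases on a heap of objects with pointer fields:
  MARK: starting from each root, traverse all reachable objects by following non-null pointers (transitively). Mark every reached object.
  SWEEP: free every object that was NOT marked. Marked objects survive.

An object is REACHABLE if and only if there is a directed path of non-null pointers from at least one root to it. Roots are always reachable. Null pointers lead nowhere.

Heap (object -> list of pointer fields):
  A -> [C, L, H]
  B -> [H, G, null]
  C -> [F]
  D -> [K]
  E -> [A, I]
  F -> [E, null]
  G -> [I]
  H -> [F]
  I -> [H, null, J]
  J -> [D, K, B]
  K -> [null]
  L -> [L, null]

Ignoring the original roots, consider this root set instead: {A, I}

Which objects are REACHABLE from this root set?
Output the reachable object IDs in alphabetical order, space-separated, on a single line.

Roots: A I
Mark A: refs=C L H, marked=A
Mark I: refs=H null J, marked=A I
Mark C: refs=F, marked=A C I
Mark L: refs=L null, marked=A C I L
Mark H: refs=F, marked=A C H I L
Mark J: refs=D K B, marked=A C H I J L
Mark F: refs=E null, marked=A C F H I J L
Mark D: refs=K, marked=A C D F H I J L
Mark K: refs=null, marked=A C D F H I J K L
Mark B: refs=H G null, marked=A B C D F H I J K L
Mark E: refs=A I, marked=A B C D E F H I J K L
Mark G: refs=I, marked=A B C D E F G H I J K L
Unmarked (collected): (none)

Answer: A B C D E F G H I J K L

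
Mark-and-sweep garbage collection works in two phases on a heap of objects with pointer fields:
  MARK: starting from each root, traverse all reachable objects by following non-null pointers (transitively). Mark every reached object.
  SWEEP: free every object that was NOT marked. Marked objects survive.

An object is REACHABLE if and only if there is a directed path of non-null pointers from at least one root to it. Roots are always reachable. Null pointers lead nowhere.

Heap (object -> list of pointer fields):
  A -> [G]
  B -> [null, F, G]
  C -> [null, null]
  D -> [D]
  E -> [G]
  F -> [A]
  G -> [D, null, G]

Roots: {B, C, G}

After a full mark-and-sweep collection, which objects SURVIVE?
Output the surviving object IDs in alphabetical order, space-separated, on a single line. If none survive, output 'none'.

Roots: B C G
Mark B: refs=null F G, marked=B
Mark C: refs=null null, marked=B C
Mark G: refs=D null G, marked=B C G
Mark F: refs=A, marked=B C F G
Mark D: refs=D, marked=B C D F G
Mark A: refs=G, marked=A B C D F G
Unmarked (collected): E

Answer: A B C D F G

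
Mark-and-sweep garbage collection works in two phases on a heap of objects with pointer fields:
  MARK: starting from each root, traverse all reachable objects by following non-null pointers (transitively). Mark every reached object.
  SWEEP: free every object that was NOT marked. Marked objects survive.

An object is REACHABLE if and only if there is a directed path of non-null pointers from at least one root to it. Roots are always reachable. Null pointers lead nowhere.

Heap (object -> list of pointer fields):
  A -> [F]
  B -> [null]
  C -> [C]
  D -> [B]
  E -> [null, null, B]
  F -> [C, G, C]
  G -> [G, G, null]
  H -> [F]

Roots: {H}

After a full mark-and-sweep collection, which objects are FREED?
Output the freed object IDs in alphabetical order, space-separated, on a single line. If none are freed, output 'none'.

Roots: H
Mark H: refs=F, marked=H
Mark F: refs=C G C, marked=F H
Mark C: refs=C, marked=C F H
Mark G: refs=G G null, marked=C F G H
Unmarked (collected): A B D E

Answer: A B D E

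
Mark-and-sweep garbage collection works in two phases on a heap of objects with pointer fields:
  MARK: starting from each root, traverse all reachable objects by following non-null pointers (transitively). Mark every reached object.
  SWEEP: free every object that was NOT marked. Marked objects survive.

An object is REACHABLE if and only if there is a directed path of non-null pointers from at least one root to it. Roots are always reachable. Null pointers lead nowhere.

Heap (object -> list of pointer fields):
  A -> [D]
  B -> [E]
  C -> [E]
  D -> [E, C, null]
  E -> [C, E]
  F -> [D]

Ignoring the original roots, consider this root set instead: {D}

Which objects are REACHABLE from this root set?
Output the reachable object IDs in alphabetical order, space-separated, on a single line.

Roots: D
Mark D: refs=E C null, marked=D
Mark E: refs=C E, marked=D E
Mark C: refs=E, marked=C D E
Unmarked (collected): A B F

Answer: C D E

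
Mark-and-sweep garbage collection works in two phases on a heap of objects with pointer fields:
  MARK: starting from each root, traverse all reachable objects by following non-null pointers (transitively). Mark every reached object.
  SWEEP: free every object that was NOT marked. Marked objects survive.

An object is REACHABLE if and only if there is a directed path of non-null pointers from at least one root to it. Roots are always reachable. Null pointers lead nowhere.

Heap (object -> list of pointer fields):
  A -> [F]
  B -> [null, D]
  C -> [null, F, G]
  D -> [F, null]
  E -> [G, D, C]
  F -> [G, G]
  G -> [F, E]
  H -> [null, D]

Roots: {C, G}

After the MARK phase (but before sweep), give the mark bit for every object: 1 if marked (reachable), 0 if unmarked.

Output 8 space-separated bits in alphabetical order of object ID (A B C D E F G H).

Roots: C G
Mark C: refs=null F G, marked=C
Mark G: refs=F E, marked=C G
Mark F: refs=G G, marked=C F G
Mark E: refs=G D C, marked=C E F G
Mark D: refs=F null, marked=C D E F G
Unmarked (collected): A B H

Answer: 0 0 1 1 1 1 1 0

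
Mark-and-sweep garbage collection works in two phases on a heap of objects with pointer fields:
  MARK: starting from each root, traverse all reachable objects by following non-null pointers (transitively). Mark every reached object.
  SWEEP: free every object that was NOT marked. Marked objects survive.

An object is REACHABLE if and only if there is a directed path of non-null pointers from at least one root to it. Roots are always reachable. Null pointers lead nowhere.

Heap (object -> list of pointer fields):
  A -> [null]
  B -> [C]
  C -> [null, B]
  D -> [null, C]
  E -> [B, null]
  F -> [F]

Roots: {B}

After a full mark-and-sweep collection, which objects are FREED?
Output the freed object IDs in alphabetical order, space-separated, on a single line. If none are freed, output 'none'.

Answer: A D E F

Derivation:
Roots: B
Mark B: refs=C, marked=B
Mark C: refs=null B, marked=B C
Unmarked (collected): A D E F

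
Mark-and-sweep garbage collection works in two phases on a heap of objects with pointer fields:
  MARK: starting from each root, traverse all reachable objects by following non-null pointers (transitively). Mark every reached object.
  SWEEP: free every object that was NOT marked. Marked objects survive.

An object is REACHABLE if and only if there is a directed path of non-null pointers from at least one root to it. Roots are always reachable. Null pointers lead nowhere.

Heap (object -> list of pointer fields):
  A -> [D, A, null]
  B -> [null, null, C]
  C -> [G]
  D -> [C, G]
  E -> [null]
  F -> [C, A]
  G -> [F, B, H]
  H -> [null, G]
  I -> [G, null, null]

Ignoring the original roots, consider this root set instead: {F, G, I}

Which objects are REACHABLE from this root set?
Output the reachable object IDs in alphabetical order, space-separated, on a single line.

Answer: A B C D F G H I

Derivation:
Roots: F G I
Mark F: refs=C A, marked=F
Mark G: refs=F B H, marked=F G
Mark I: refs=G null null, marked=F G I
Mark C: refs=G, marked=C F G I
Mark A: refs=D A null, marked=A C F G I
Mark B: refs=null null C, marked=A B C F G I
Mark H: refs=null G, marked=A B C F G H I
Mark D: refs=C G, marked=A B C D F G H I
Unmarked (collected): E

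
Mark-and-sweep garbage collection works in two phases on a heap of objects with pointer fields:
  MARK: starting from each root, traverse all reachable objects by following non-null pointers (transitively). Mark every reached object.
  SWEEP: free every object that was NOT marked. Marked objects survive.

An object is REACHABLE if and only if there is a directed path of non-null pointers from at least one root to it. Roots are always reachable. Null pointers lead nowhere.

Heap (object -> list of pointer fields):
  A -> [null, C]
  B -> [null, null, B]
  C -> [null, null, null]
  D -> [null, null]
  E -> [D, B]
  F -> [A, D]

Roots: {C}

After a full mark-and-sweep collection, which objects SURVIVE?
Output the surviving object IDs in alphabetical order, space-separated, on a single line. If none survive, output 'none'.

Roots: C
Mark C: refs=null null null, marked=C
Unmarked (collected): A B D E F

Answer: C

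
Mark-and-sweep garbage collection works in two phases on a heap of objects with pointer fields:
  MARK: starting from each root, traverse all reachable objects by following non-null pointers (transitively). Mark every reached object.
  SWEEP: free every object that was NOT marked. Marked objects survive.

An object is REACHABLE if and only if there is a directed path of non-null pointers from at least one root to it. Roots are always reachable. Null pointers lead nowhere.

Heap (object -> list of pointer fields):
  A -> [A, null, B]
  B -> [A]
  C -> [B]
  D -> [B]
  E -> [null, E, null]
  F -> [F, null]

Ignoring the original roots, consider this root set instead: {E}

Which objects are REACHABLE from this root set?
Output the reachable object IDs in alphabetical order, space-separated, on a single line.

Roots: E
Mark E: refs=null E null, marked=E
Unmarked (collected): A B C D F

Answer: E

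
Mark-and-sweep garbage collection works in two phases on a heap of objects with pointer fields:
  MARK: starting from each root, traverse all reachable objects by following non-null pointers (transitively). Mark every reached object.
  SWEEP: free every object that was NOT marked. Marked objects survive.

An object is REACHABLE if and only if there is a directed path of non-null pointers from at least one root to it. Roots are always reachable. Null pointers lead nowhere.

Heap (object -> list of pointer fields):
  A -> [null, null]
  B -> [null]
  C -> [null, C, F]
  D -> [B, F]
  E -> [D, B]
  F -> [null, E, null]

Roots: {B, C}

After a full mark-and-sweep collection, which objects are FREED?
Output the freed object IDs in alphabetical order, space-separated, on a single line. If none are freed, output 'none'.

Answer: A

Derivation:
Roots: B C
Mark B: refs=null, marked=B
Mark C: refs=null C F, marked=B C
Mark F: refs=null E null, marked=B C F
Mark E: refs=D B, marked=B C E F
Mark D: refs=B F, marked=B C D E F
Unmarked (collected): A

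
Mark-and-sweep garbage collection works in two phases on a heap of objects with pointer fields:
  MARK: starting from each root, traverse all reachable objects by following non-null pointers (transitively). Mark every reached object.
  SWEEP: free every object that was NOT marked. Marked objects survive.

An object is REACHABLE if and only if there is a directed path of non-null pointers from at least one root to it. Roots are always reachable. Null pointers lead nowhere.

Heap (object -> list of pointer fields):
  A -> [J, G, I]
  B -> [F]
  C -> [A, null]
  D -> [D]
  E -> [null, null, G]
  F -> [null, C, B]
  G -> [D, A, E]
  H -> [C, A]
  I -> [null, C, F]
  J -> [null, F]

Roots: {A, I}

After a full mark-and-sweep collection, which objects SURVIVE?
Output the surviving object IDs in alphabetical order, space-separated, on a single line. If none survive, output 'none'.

Roots: A I
Mark A: refs=J G I, marked=A
Mark I: refs=null C F, marked=A I
Mark J: refs=null F, marked=A I J
Mark G: refs=D A E, marked=A G I J
Mark C: refs=A null, marked=A C G I J
Mark F: refs=null C B, marked=A C F G I J
Mark D: refs=D, marked=A C D F G I J
Mark E: refs=null null G, marked=A C D E F G I J
Mark B: refs=F, marked=A B C D E F G I J
Unmarked (collected): H

Answer: A B C D E F G I J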